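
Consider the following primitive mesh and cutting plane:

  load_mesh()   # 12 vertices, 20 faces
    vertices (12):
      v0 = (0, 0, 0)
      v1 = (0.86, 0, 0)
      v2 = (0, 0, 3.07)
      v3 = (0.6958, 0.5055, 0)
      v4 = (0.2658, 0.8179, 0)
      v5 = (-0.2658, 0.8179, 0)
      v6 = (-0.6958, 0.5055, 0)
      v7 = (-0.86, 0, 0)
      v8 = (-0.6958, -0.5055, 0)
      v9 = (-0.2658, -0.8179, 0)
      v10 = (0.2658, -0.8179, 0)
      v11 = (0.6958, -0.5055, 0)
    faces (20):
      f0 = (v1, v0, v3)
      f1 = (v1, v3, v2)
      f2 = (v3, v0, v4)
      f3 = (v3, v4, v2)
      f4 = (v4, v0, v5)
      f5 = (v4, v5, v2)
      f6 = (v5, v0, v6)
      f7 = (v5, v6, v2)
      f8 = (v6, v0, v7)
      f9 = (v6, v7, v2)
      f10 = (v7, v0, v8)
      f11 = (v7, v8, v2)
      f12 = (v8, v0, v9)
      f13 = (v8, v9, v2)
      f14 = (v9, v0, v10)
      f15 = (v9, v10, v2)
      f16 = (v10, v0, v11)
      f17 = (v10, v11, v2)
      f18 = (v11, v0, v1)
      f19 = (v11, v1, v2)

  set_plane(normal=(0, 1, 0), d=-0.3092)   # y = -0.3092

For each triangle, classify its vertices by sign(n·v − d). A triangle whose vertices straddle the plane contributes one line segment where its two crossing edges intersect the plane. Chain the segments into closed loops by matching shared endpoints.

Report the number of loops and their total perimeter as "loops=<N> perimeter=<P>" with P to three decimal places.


Straddling triangles (10 of 20):
  (v7,v0,v8) [++-] → (-0.425601, -0.3092, 0)–(-0.759564, -0.3092, 0)  len=0.3340
  (v7,v8,v2) [+-+] → (-0.759564, -0.3092, 0)–(-0.425601, -0.3092, 1.19217)  len=1.2381
  (v8,v0,v9) [-+-] → (-0.425601, -0.3092, 0)–(-0.100483, -0.3092, 0)  len=0.3251
  (v8,v9,v2) [--+] → (-0.100483, -0.3092, 1.90941)–(-0.425601, -0.3092, 1.19217)  len=0.7875
  (v9,v0,v10) [-+-] → (-0.100483, -0.3092, 0)–(0.100483, -0.3092, 0)  len=0.2010
  (v9,v10,v2) [--+] → (0.100483, -0.3092, 1.90941)–(-0.100483, -0.3092, 1.90941)  len=0.2010
  (v10,v0,v11) [-+-] → (0.100483, -0.3092, 0)–(0.425601, -0.3092, 0)  len=0.3251
  (v10,v11,v2) [--+] → (0.425601, -0.3092, 1.19217)–(0.100483, -0.3092, 1.90941)  len=0.7875
  (v11,v0,v1) [-++] → (0.425601, -0.3092, 0)–(0.759564, -0.3092, 0)  len=0.3340
  (v11,v1,v2) [-++] → (0.759564, -0.3092, 0)–(0.425601, -0.3092, 1.19217)  len=1.2381

Chained into 1 loop(s):
  loop 1: 10 segments, perimeter = 5.7712
Total perimeter = 5.771

loops=1 perimeter=5.771


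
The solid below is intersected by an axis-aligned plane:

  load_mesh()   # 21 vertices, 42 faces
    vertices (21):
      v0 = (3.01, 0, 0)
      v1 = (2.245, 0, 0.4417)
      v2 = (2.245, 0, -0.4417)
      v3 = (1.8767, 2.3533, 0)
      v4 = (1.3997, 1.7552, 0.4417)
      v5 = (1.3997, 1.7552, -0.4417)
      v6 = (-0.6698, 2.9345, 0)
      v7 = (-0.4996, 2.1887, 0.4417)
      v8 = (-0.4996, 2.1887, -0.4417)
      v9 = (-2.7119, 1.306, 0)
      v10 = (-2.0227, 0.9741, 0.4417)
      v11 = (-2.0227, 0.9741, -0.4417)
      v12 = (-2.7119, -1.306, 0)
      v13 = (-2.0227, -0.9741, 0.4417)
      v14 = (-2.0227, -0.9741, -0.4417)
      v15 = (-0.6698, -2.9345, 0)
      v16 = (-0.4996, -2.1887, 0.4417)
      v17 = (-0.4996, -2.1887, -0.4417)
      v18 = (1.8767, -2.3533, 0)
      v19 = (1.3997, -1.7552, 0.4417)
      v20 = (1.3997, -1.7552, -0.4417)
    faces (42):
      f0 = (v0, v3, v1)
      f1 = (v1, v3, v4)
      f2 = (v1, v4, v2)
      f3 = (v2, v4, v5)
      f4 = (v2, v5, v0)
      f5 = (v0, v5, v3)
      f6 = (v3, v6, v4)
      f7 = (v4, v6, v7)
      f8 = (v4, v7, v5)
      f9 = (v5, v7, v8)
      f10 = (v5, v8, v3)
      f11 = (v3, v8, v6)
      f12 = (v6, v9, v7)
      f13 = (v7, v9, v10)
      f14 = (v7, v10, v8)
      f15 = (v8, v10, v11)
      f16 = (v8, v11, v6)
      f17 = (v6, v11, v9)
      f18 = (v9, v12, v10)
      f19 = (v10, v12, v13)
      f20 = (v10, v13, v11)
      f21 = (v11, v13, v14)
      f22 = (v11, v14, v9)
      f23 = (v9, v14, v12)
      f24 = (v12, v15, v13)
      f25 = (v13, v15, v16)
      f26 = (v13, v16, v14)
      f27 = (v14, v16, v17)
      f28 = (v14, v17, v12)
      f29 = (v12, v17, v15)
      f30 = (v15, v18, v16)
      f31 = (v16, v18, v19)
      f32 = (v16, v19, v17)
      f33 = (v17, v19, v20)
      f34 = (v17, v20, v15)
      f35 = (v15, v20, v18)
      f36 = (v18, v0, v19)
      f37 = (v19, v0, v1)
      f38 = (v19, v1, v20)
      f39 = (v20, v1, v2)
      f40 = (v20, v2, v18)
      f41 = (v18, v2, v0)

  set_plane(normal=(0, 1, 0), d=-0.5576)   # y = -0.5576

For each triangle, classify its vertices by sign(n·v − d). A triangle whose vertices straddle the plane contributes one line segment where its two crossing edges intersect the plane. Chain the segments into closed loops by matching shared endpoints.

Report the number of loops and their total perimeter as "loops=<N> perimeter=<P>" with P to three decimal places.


Straddling triangles (12 of 42):
  (v9,v12,v10) [+-+] → (-2.7119, -0.5576, 0)–(-2.48568, -0.5576, 0.14498)  len=0.2687
  (v10,v12,v13) [+--] → (-2.48568, -0.5576, 0.14498)–(-2.0227, -0.5576, 0.4417)  len=0.5499
  (v10,v13,v11) [+-+] → (-2.0227, -0.5576, 0.4417)–(-2.0227, -0.5576, 0.25284)  len=0.1889
  (v11,v13,v14) [+--] → (-2.0227, -0.5576, 0.25284)–(-2.0227, -0.5576, -0.4417)  len=0.6945
  (v11,v14,v9) [+-+] → (-2.0227, -0.5576, -0.4417)–(-2.14859, -0.5576, -0.361016)  len=0.1495
  (v9,v14,v12) [+--] → (-2.14859, -0.5576, -0.361016)–(-2.7119, -0.5576, 0)  len=0.6691
  (v18,v0,v19) [-+-] → (2.74147, -0.5576, 0)–(2.49843, -0.5576, 0.140321)  len=0.2806
  (v19,v0,v1) [-++] → (2.49843, -0.5576, 0.140321)–(1.97646, -0.5576, 0.4417)  len=0.6027
  (v19,v1,v20) [-+-] → (1.97646, -0.5576, 0.4417)–(1.97646, -0.5576, 0.161057)  len=0.2806
  (v20,v1,v2) [-++] → (1.97646, -0.5576, 0.161057)–(1.97646, -0.5576, -0.4417)  len=0.6028
  (v20,v2,v18) [-+-] → (1.97646, -0.5576, -0.4417)–(2.15773, -0.5576, -0.337042)  len=0.2093
  (v18,v2,v0) [-++] → (2.15773, -0.5576, -0.337042)–(2.74147, -0.5576, 0)  len=0.6741

Chained into 2 loop(s):
  loop 1: 6 segments, perimeter = 2.5206
  loop 2: 6 segments, perimeter = 2.6501
Total perimeter = 5.171

loops=2 perimeter=5.171


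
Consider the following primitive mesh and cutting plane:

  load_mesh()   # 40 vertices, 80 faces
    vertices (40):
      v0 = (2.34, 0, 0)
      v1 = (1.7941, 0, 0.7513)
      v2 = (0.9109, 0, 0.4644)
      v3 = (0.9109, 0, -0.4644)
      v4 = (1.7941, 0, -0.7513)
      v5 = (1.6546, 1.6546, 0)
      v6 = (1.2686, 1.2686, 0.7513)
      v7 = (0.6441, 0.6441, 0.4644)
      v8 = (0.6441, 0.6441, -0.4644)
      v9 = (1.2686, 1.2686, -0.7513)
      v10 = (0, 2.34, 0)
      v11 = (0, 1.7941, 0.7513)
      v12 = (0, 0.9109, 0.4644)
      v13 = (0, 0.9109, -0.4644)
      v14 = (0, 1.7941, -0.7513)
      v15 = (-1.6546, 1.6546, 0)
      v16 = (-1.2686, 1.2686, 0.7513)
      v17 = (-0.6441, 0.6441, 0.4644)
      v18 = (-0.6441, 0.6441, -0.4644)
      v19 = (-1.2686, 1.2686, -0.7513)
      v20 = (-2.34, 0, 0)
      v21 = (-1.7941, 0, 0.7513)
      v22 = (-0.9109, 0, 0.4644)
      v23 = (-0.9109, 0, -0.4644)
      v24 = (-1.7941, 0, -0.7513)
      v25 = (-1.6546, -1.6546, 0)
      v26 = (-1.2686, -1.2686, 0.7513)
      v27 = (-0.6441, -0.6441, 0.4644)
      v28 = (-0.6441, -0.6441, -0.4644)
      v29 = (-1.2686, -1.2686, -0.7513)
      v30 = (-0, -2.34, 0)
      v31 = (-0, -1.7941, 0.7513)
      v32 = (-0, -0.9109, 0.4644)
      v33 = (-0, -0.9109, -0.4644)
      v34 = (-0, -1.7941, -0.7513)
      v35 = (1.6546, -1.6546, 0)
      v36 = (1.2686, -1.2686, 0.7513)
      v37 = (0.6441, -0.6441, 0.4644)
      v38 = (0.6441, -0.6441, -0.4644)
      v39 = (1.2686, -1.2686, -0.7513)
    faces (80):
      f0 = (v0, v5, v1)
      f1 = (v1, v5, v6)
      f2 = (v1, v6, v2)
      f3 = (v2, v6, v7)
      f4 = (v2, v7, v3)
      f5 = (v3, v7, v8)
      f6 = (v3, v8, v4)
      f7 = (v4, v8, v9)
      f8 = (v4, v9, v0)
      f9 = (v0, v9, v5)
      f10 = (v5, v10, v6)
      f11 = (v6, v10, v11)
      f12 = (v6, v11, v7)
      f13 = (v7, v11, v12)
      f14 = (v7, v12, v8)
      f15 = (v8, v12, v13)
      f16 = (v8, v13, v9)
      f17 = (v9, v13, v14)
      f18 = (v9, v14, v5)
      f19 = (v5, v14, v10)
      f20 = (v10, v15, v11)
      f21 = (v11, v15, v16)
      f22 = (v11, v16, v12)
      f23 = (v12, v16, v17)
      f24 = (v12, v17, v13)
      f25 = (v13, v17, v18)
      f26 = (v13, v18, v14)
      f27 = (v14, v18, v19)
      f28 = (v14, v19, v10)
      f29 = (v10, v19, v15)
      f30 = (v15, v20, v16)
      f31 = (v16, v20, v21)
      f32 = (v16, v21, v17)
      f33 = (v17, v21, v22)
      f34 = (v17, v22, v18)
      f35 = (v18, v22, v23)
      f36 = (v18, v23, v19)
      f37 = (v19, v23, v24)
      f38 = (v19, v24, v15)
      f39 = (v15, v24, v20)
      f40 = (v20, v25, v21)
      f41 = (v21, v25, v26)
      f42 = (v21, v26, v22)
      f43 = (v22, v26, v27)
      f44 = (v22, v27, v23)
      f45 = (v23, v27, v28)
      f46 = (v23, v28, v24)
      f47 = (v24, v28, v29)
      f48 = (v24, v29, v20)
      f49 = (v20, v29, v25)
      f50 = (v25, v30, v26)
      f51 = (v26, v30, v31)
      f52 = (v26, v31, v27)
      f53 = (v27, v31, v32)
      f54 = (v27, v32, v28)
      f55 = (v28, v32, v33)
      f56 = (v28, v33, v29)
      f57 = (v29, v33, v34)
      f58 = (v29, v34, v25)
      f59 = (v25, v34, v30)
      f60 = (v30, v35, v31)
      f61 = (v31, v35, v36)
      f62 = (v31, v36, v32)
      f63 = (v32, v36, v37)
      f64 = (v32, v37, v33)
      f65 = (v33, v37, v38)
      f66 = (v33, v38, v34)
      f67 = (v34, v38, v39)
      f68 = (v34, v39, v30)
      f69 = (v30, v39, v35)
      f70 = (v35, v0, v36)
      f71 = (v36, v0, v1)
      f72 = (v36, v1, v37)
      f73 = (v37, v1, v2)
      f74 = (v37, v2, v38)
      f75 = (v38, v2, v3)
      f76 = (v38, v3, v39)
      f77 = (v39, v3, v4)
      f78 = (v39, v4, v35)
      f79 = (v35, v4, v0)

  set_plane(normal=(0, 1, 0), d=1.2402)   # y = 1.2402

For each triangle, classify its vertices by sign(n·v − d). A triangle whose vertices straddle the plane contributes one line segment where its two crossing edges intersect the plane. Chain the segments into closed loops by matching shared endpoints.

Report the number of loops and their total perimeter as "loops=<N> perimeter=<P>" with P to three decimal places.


Straddling triangles (22 of 80):
  (v0,v5,v1) [-+-] → (1.82626, 1.2402, 0)–(1.68954, 1.2402, 0.188166)  len=0.2326
  (v1,v5,v6) [-++] → (1.68954, 1.2402, 0.188166)–(1.28036, 1.2402, 0.7513)  len=0.6961
  (v1,v6,v2) [-+-] → (1.28036, 1.2402, 0.7513)–(1.26059, 1.2402, 0.744877)  len=0.0208
  (v2,v6,v7) [-+-] → (1.26059, 1.2402, 0.744877)–(1.2402, 1.2402, 0.738253)  len=0.0214
  (v4,v8,v9) [--+] → (1.2402, 1.2402, -0.738253)–(1.28036, 1.2402, -0.7513)  len=0.0422
  (v4,v9,v0) [-+-] → (1.28036, 1.2402, -0.7513)–(1.29259, 1.2402, -0.734481)  len=0.0208
  (v0,v9,v5) [-++] → (1.29259, 1.2402, -0.734481)–(1.82626, 1.2402, 0)  len=0.9079
  (v6,v11,v7) [++-] → (0.310232, 1.2402, 0.613114)–(1.2402, 1.2402, 0.738253)  len=0.9383
  (v7,v11,v12) [-+-] → (0.310232, 1.2402, 0.613114)–(0, 1.2402, 0.57137)  len=0.3130
  (v8,v13,v9) [--+] → (1.16788, 1.2402, -0.728521)–(1.2402, 1.2402, -0.738253)  len=0.0730
  (v9,v13,v14) [+-+] → (1.16788, 1.2402, -0.728521)–(0, 1.2402, -0.57137)  len=1.1784
  (v11,v16,v12) [++-] → (-1.16788, 1.2402, 0.728521)–(0, 1.2402, 0.57137)  len=1.1784
  (v12,v16,v17) [-+-] → (-1.16788, 1.2402, 0.728521)–(-1.2402, 1.2402, 0.738253)  len=0.0730
  (v13,v18,v14) [--+] → (-0.310232, 1.2402, -0.613114)–(0, 1.2402, -0.57137)  len=0.3130
  (v14,v18,v19) [+-+] → (-0.310232, 1.2402, -0.613114)–(-1.2402, 1.2402, -0.738253)  len=0.9383
  (v15,v20,v16) [+-+] → (-1.82626, 1.2402, 0)–(-1.29259, 1.2402, 0.734481)  len=0.9079
  (v16,v20,v21) [+--] → (-1.29259, 1.2402, 0.734481)–(-1.28036, 1.2402, 0.7513)  len=0.0208
  (v16,v21,v17) [+--] → (-1.28036, 1.2402, 0.7513)–(-1.2402, 1.2402, 0.738253)  len=0.0422
  (v18,v23,v19) [--+] → (-1.26059, 1.2402, -0.744877)–(-1.2402, 1.2402, -0.738253)  len=0.0214
  (v19,v23,v24) [+--] → (-1.26059, 1.2402, -0.744877)–(-1.28036, 1.2402, -0.7513)  len=0.0208
  (v19,v24,v15) [+-+] → (-1.28036, 1.2402, -0.7513)–(-1.68954, 1.2402, -0.188166)  len=0.6961
  (v15,v24,v20) [+--] → (-1.68954, 1.2402, -0.188166)–(-1.82626, 1.2402, 0)  len=0.2326

Chained into 1 loop(s):
  loop 1: 22 segments, perimeter = 8.8892
Total perimeter = 8.889

loops=1 perimeter=8.889


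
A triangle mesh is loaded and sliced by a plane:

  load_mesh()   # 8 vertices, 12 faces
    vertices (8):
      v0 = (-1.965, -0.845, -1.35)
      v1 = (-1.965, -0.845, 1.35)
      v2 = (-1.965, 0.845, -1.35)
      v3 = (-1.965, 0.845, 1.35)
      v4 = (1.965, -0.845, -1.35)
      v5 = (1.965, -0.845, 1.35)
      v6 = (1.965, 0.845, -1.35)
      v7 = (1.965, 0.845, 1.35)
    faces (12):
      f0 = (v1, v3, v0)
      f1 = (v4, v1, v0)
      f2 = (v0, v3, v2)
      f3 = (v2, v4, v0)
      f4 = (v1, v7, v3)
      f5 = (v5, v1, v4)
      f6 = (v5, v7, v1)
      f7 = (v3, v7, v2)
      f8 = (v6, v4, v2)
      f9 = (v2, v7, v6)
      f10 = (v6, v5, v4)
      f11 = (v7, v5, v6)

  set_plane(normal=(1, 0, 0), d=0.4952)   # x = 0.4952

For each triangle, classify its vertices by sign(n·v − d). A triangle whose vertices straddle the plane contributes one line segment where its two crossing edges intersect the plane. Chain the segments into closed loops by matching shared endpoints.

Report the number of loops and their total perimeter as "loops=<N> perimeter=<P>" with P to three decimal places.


Straddling triangles (8 of 12):
  (v4,v1,v0) [+--] → (0.4952, -0.845, -0.340214)–(0.4952, -0.845, -1.35)  len=1.0098
  (v2,v4,v0) [-+-] → (0.4952, -0.212949, -1.35)–(0.4952, -0.845, -1.35)  len=0.6321
  (v1,v7,v3) [-+-] → (0.4952, 0.212949, 1.35)–(0.4952, 0.845, 1.35)  len=0.6321
  (v5,v1,v4) [+-+] → (0.4952, -0.845, 1.35)–(0.4952, -0.845, -0.340214)  len=1.6902
  (v5,v7,v1) [++-] → (0.4952, 0.212949, 1.35)–(0.4952, -0.845, 1.35)  len=1.0579
  (v3,v7,v2) [-+-] → (0.4952, 0.845, 1.35)–(0.4952, 0.845, 0.340214)  len=1.0098
  (v6,v4,v2) [++-] → (0.4952, -0.212949, -1.35)–(0.4952, 0.845, -1.35)  len=1.0579
  (v2,v7,v6) [-++] → (0.4952, 0.845, 0.340214)–(0.4952, 0.845, -1.35)  len=1.6902

Chained into 1 loop(s):
  loop 1: 8 segments, perimeter = 8.7800
Total perimeter = 8.780

loops=1 perimeter=8.780


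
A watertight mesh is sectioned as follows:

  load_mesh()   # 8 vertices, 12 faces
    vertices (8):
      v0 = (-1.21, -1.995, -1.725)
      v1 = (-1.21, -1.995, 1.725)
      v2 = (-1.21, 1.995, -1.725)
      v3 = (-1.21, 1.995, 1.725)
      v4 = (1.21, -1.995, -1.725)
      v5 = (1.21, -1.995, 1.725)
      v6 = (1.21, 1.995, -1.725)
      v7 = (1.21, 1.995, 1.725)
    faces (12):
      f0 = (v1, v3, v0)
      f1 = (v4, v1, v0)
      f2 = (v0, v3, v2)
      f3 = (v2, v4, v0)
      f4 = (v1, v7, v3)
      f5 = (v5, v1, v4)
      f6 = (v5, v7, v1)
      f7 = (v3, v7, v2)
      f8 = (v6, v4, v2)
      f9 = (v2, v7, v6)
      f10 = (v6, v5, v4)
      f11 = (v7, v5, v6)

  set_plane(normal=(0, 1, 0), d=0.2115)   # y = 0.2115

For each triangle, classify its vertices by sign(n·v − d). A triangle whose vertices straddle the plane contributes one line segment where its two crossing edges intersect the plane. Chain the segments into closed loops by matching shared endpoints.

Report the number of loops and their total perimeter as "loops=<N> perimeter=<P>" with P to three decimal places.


Straddling triangles (8 of 12):
  (v1,v3,v0) [-+-] → (-1.21, 0.2115, 1.725)–(-1.21, 0.2115, 0.182876)  len=1.5421
  (v0,v3,v2) [-++] → (-1.21, 0.2115, 0.182876)–(-1.21, 0.2115, -1.725)  len=1.9079
  (v2,v4,v0) [+--] → (-0.128278, 0.2115, -1.725)–(-1.21, 0.2115, -1.725)  len=1.0817
  (v1,v7,v3) [-++] → (0.128278, 0.2115, 1.725)–(-1.21, 0.2115, 1.725)  len=1.3383
  (v5,v7,v1) [-+-] → (1.21, 0.2115, 1.725)–(0.128278, 0.2115, 1.725)  len=1.0817
  (v6,v4,v2) [+-+] → (1.21, 0.2115, -1.725)–(-0.128278, 0.2115, -1.725)  len=1.3383
  (v6,v5,v4) [+--] → (1.21, 0.2115, -0.182876)–(1.21, 0.2115, -1.725)  len=1.5421
  (v7,v5,v6) [+-+] → (1.21, 0.2115, 1.725)–(1.21, 0.2115, -0.182876)  len=1.9079

Chained into 1 loop(s):
  loop 1: 8 segments, perimeter = 11.7400
Total perimeter = 11.740

loops=1 perimeter=11.740


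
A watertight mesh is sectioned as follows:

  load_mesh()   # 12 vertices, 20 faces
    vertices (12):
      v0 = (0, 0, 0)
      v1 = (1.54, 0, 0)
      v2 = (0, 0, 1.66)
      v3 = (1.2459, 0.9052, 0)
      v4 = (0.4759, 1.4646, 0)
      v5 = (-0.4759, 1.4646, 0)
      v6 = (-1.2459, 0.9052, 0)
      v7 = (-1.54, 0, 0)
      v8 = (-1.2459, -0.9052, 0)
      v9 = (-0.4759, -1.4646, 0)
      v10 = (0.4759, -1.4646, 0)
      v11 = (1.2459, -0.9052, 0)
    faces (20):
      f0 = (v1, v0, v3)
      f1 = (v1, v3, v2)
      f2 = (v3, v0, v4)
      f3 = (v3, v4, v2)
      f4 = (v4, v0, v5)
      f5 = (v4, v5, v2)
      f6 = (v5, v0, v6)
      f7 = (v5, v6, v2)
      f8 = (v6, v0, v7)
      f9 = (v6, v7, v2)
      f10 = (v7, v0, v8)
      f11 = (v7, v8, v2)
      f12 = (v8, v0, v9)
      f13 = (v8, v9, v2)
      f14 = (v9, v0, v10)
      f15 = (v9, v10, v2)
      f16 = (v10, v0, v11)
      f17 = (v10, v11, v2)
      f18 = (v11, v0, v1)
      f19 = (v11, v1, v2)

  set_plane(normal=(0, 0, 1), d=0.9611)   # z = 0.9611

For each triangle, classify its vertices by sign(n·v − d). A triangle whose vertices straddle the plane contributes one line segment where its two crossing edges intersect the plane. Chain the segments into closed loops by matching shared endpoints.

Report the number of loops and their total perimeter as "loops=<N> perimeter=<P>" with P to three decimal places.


loops=1 perimeter=4.007

Straddling triangles (10 of 20):
  (v1,v3,v2) [--+] → (0.524554, 0.381111, 0.9611)–(0.648377, 0, 0.9611)  len=0.4007
  (v3,v4,v2) [--+] → (0.200365, 0.616632, 0.9611)–(0.524554, 0.381111, 0.9611)  len=0.4007
  (v4,v5,v2) [--+] → (-0.200365, 0.616632, 0.9611)–(0.200365, 0.616632, 0.9611)  len=0.4007
  (v5,v6,v2) [--+] → (-0.524554, 0.381111, 0.9611)–(-0.200365, 0.616632, 0.9611)  len=0.4007
  (v6,v7,v2) [--+] → (-0.648377, 0, 0.9611)–(-0.524554, 0.381111, 0.9611)  len=0.4007
  (v7,v8,v2) [--+] → (-0.524554, -0.381111, 0.9611)–(-0.648377, 0, 0.9611)  len=0.4007
  (v8,v9,v2) [--+] → (-0.200365, -0.616632, 0.9611)–(-0.524554, -0.381111, 0.9611)  len=0.4007
  (v9,v10,v2) [--+] → (0.200365, -0.616632, 0.9611)–(-0.200365, -0.616632, 0.9611)  len=0.4007
  (v10,v11,v2) [--+] → (0.524554, -0.381111, 0.9611)–(0.200365, -0.616632, 0.9611)  len=0.4007
  (v11,v1,v2) [--+] → (0.648377, 0, 0.9611)–(0.524554, -0.381111, 0.9611)  len=0.4007

Chained into 1 loop(s):
  loop 1: 10 segments, perimeter = 4.0072
Total perimeter = 4.007


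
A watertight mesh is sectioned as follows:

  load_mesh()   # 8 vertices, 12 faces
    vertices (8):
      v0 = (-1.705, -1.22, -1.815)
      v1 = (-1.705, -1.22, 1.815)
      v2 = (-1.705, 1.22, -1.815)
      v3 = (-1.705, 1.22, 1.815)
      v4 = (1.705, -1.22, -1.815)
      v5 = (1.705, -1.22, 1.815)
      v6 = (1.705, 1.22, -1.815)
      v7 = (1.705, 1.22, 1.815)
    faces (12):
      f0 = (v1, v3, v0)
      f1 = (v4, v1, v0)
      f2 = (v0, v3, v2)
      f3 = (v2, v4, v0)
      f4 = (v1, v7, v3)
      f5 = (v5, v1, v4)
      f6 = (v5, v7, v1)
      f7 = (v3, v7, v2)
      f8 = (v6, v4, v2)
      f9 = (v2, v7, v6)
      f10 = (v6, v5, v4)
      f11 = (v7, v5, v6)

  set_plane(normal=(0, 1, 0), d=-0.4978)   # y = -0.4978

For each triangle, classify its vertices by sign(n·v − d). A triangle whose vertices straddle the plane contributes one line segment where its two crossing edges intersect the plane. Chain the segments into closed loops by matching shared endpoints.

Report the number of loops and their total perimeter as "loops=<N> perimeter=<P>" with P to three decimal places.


Straddling triangles (8 of 12):
  (v1,v3,v0) [-+-] → (-1.705, -0.4978, 1.815)–(-1.705, -0.4978, -0.74058)  len=2.5556
  (v0,v3,v2) [-++] → (-1.705, -0.4978, -0.74058)–(-1.705, -0.4978, -1.815)  len=1.0744
  (v2,v4,v0) [+--] → (0.695696, -0.4978, -1.815)–(-1.705, -0.4978, -1.815)  len=2.4007
  (v1,v7,v3) [-++] → (-0.695696, -0.4978, 1.815)–(-1.705, -0.4978, 1.815)  len=1.0093
  (v5,v7,v1) [-+-] → (1.705, -0.4978, 1.815)–(-0.695696, -0.4978, 1.815)  len=2.4007
  (v6,v4,v2) [+-+] → (1.705, -0.4978, -1.815)–(0.695696, -0.4978, -1.815)  len=1.0093
  (v6,v5,v4) [+--] → (1.705, -0.4978, 0.74058)–(1.705, -0.4978, -1.815)  len=2.5556
  (v7,v5,v6) [+-+] → (1.705, -0.4978, 1.815)–(1.705, -0.4978, 0.74058)  len=1.0744

Chained into 1 loop(s):
  loop 1: 8 segments, perimeter = 14.0800
Total perimeter = 14.080

loops=1 perimeter=14.080


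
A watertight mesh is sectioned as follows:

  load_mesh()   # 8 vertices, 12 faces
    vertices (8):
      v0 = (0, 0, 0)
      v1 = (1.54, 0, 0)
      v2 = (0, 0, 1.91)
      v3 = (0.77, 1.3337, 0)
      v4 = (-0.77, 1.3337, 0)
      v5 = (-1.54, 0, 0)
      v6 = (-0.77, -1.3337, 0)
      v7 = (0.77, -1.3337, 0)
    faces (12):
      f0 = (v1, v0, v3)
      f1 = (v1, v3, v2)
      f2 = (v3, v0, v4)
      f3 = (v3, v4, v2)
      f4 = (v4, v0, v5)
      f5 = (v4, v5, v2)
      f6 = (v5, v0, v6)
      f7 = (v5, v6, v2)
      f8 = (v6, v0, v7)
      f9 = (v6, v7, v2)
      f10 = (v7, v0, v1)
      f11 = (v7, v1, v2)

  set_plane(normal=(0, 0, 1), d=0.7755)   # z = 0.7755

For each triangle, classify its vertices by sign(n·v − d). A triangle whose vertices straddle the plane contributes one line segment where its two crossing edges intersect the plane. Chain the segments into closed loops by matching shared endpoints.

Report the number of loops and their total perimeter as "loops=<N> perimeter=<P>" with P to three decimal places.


loops=1 perimeter=5.488

Straddling triangles (6 of 12):
  (v1,v3,v2) [--+] → (0.457364, 0.79219, 0.7755)–(0.914728, 0, 0.7755)  len=0.9147
  (v3,v4,v2) [--+] → (-0.457364, 0.79219, 0.7755)–(0.457364, 0.79219, 0.7755)  len=0.9147
  (v4,v5,v2) [--+] → (-0.914728, 0, 0.7755)–(-0.457364, 0.79219, 0.7755)  len=0.9147
  (v5,v6,v2) [--+] → (-0.457364, -0.79219, 0.7755)–(-0.914728, 0, 0.7755)  len=0.9147
  (v6,v7,v2) [--+] → (0.457364, -0.79219, 0.7755)–(-0.457364, -0.79219, 0.7755)  len=0.9147
  (v7,v1,v2) [--+] → (0.914728, 0, 0.7755)–(0.457364, -0.79219, 0.7755)  len=0.9147

Chained into 1 loop(s):
  loop 1: 6 segments, perimeter = 5.4884
Total perimeter = 5.488


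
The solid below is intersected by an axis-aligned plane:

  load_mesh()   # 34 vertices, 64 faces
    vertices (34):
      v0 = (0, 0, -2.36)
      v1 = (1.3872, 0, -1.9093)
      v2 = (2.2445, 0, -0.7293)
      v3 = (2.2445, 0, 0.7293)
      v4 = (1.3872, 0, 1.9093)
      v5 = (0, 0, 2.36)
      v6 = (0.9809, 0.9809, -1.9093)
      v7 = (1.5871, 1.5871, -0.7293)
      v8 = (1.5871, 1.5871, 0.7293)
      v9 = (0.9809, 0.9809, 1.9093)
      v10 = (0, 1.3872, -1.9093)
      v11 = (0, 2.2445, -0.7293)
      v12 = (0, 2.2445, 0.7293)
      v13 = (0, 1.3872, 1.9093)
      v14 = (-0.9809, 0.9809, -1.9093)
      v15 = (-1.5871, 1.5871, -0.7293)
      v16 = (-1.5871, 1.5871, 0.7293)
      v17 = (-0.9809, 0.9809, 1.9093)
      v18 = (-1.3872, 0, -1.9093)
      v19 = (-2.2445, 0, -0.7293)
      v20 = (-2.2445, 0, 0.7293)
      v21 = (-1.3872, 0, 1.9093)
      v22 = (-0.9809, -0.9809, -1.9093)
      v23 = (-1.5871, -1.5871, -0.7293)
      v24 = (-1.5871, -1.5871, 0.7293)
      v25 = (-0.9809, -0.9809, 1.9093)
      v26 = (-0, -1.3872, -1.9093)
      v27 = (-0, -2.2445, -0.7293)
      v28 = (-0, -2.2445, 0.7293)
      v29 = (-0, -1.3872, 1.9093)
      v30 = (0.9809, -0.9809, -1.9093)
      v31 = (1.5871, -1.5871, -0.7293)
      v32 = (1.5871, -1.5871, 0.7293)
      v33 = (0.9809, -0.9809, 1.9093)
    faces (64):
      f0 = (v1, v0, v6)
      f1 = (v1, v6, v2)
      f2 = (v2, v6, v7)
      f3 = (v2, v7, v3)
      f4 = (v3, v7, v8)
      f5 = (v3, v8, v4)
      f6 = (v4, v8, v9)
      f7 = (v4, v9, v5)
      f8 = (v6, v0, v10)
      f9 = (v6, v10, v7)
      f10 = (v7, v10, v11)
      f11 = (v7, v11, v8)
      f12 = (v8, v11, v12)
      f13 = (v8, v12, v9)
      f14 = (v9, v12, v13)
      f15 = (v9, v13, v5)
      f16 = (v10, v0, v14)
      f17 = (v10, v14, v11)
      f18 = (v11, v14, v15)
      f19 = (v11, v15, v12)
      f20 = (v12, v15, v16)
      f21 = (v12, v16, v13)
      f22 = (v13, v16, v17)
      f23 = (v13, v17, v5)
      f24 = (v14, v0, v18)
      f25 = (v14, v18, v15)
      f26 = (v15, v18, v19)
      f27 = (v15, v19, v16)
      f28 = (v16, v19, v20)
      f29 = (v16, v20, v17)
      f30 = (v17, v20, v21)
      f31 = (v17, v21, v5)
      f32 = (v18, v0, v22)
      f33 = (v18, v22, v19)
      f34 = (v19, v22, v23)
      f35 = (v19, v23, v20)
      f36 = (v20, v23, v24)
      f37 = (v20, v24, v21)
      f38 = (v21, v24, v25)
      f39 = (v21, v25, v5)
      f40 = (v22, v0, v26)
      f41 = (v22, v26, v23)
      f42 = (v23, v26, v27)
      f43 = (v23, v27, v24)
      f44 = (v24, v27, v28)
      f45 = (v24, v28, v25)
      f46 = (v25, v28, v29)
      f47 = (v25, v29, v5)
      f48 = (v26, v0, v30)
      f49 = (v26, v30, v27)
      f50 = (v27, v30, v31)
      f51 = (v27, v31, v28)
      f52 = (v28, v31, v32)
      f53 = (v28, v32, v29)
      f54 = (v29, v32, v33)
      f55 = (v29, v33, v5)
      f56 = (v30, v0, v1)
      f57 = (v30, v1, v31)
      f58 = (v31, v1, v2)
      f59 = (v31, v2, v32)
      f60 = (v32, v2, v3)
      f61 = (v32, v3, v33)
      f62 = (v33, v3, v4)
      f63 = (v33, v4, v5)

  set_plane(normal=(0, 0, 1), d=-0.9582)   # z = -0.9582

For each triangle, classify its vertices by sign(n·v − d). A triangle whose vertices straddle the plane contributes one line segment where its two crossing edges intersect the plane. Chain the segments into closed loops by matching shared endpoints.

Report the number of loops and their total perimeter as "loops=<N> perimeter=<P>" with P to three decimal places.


loops=1 perimeter=12.725

Straddling triangles (16 of 64):
  (v1,v6,v2) [--+] → (1.99938, 0.190278, -0.9582)–(2.0782, 0, -0.9582)  len=0.2060
  (v2,v6,v7) [+-+] → (1.99938, 0.190278, -0.9582)–(1.46951, 1.46951, -0.9582)  len=1.3846
  (v6,v10,v7) [--+] → (1.27923, 1.54832, -0.9582)–(1.46951, 1.46951, -0.9582)  len=0.2060
  (v7,v10,v11) [+-+] → (1.27923, 1.54832, -0.9582)–(0, 2.0782, -0.9582)  len=1.3846
  (v10,v14,v11) [--+] → (-0.190278, 1.99938, -0.9582)–(0, 2.0782, -0.9582)  len=0.2060
  (v11,v14,v15) [+-+] → (-0.190278, 1.99938, -0.9582)–(-1.46951, 1.46951, -0.9582)  len=1.3846
  (v14,v18,v15) [--+] → (-1.54832, 1.27923, -0.9582)–(-1.46951, 1.46951, -0.9582)  len=0.2060
  (v15,v18,v19) [+-+] → (-1.54832, 1.27923, -0.9582)–(-2.0782, 0, -0.9582)  len=1.3846
  (v18,v22,v19) [--+] → (-1.99938, -0.190278, -0.9582)–(-2.0782, 0, -0.9582)  len=0.2060
  (v19,v22,v23) [+-+] → (-1.99938, -0.190278, -0.9582)–(-1.46951, -1.46951, -0.9582)  len=1.3846
  (v22,v26,v23) [--+] → (-1.27923, -1.54832, -0.9582)–(-1.46951, -1.46951, -0.9582)  len=0.2060
  (v23,v26,v27) [+-+] → (-1.27923, -1.54832, -0.9582)–(0, -2.0782, -0.9582)  len=1.3846
  (v26,v30,v27) [--+] → (0.190278, -1.99938, -0.9582)–(0, -2.0782, -0.9582)  len=0.2060
  (v27,v30,v31) [+-+] → (0.190278, -1.99938, -0.9582)–(1.46951, -1.46951, -0.9582)  len=1.3846
  (v30,v1,v31) [--+] → (1.54832, -1.27923, -0.9582)–(1.46951, -1.46951, -0.9582)  len=0.2060
  (v31,v1,v2) [+-+] → (1.54832, -1.27923, -0.9582)–(2.0782, 0, -0.9582)  len=1.3846

Chained into 1 loop(s):
  loop 1: 16 segments, perimeter = 12.7247
Total perimeter = 12.725


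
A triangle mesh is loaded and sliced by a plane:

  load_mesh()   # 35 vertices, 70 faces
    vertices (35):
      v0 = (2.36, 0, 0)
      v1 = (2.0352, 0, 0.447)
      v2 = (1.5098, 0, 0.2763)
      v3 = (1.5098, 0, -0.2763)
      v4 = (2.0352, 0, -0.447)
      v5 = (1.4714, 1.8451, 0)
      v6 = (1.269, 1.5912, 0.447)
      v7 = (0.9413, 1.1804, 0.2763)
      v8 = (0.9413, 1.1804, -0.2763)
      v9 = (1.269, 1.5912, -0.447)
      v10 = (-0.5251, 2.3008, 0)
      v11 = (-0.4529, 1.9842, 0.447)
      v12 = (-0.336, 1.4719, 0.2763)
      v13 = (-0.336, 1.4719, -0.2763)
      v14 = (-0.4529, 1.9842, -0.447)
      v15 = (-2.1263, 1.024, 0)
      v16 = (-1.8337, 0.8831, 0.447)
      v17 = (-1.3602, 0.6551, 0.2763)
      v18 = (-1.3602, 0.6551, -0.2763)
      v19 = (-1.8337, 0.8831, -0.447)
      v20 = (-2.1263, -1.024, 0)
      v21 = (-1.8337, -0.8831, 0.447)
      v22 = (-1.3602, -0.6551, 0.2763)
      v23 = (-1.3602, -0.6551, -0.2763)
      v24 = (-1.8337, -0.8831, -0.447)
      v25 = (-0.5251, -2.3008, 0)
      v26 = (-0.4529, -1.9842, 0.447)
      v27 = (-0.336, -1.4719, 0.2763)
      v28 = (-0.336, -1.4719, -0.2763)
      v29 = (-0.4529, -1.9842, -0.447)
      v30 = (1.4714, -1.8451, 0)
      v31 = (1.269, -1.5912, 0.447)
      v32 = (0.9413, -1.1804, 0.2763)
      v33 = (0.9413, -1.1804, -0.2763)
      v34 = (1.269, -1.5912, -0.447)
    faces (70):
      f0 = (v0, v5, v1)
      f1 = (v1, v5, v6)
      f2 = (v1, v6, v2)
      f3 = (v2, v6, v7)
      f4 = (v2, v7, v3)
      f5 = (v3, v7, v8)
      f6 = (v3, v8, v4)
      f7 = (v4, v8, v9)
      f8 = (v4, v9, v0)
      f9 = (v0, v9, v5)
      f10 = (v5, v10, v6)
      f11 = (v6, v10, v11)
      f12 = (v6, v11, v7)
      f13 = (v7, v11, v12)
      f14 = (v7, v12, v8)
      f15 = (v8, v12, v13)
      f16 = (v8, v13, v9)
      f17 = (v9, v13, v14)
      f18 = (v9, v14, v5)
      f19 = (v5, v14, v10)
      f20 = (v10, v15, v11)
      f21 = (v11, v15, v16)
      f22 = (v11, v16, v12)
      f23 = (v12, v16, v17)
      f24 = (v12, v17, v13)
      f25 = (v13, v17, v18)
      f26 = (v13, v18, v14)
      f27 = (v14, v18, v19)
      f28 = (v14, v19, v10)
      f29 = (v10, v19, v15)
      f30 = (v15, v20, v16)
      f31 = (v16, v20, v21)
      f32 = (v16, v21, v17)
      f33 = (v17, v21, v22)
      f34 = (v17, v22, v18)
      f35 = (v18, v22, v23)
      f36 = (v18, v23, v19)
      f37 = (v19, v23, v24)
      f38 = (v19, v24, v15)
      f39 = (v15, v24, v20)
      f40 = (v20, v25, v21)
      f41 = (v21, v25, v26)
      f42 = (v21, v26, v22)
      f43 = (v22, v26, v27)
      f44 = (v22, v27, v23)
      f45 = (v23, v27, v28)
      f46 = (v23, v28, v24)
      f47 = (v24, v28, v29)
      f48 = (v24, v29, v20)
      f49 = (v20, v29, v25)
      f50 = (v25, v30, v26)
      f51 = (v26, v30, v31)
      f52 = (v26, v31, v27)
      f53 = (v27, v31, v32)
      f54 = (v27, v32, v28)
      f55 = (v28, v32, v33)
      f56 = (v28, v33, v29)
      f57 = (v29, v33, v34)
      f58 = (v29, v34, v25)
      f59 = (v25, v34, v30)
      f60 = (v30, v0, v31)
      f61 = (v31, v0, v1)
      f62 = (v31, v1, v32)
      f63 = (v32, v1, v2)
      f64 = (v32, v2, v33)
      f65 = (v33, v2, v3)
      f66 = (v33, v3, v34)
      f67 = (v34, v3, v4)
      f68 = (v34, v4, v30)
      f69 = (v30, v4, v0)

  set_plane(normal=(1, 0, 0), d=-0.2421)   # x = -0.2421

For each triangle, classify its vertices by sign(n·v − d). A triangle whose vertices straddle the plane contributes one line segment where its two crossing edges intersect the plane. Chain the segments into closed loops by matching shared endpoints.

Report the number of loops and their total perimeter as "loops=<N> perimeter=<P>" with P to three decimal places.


Straddling triangles (20 of 70):
  (v5,v10,v6) [+-+] → (-0.2421, 2.23621, 0)–(-0.2421, 2.18887, 0.0705094)  len=0.0849
  (v6,v10,v11) [+--] → (-0.2421, 2.18887, 0.0705094)–(-0.2421, 1.93609, 0.447)  len=0.4535
  (v6,v11,v7) [+-+] → (-0.2421, 1.93609, 0.447)–(-0.2421, 1.86267, 0.421191)  len=0.0778
  (v7,v11,v12) [+--] → (-0.2421, 1.86267, 0.421191)–(-0.2421, 1.45047, 0.2763)  len=0.4369
  (v7,v12,v8) [+-+] → (-0.2421, 1.45047, 0.2763)–(-0.2421, 1.45047, 0.235676)  len=0.0406
  (v8,v12,v13) [+--] → (-0.2421, 1.45047, 0.235676)–(-0.2421, 1.45047, -0.2763)  len=0.5120
  (v8,v13,v9) [+-+] → (-0.2421, 1.45047, -0.2763)–(-0.2421, 1.47888, -0.286287)  len=0.0301
  (v9,v13,v14) [+--] → (-0.2421, 1.47888, -0.286287)–(-0.2421, 1.93609, -0.447)  len=0.4846
  (v9,v14,v5) [+-+] → (-0.2421, 1.93609, -0.447)–(-0.2421, 1.96896, -0.398033)  len=0.0590
  (v5,v14,v10) [+--] → (-0.2421, 1.96896, -0.398033)–(-0.2421, 2.23621, 0)  len=0.4794
  (v25,v30,v26) [-+-] → (-0.2421, -2.23621, 0)–(-0.2421, -1.96896, 0.398033)  len=0.4794
  (v26,v30,v31) [-++] → (-0.2421, -1.96896, 0.398033)–(-0.2421, -1.93609, 0.447)  len=0.0590
  (v26,v31,v27) [-+-] → (-0.2421, -1.93609, 0.447)–(-0.2421, -1.47888, 0.286287)  len=0.4846
  (v27,v31,v32) [-++] → (-0.2421, -1.47888, 0.286287)–(-0.2421, -1.45047, 0.2763)  len=0.0301
  (v27,v32,v28) [-+-] → (-0.2421, -1.45047, 0.2763)–(-0.2421, -1.45047, -0.235676)  len=0.5120
  (v28,v32,v33) [-++] → (-0.2421, -1.45047, -0.235676)–(-0.2421, -1.45047, -0.2763)  len=0.0406
  (v28,v33,v29) [-+-] → (-0.2421, -1.45047, -0.2763)–(-0.2421, -1.86267, -0.421191)  len=0.4369
  (v29,v33,v34) [-++] → (-0.2421, -1.86267, -0.421191)–(-0.2421, -1.93609, -0.447)  len=0.0778
  (v29,v34,v25) [-+-] → (-0.2421, -1.93609, -0.447)–(-0.2421, -2.18887, -0.0705094)  len=0.4535
  (v25,v34,v30) [-++] → (-0.2421, -2.18887, -0.0705094)–(-0.2421, -2.23621, 0)  len=0.0849

Chained into 2 loop(s):
  loop 1: 10 segments, perimeter = 2.6589
  loop 2: 10 segments, perimeter = 2.6589
Total perimeter = 5.318

loops=2 perimeter=5.318


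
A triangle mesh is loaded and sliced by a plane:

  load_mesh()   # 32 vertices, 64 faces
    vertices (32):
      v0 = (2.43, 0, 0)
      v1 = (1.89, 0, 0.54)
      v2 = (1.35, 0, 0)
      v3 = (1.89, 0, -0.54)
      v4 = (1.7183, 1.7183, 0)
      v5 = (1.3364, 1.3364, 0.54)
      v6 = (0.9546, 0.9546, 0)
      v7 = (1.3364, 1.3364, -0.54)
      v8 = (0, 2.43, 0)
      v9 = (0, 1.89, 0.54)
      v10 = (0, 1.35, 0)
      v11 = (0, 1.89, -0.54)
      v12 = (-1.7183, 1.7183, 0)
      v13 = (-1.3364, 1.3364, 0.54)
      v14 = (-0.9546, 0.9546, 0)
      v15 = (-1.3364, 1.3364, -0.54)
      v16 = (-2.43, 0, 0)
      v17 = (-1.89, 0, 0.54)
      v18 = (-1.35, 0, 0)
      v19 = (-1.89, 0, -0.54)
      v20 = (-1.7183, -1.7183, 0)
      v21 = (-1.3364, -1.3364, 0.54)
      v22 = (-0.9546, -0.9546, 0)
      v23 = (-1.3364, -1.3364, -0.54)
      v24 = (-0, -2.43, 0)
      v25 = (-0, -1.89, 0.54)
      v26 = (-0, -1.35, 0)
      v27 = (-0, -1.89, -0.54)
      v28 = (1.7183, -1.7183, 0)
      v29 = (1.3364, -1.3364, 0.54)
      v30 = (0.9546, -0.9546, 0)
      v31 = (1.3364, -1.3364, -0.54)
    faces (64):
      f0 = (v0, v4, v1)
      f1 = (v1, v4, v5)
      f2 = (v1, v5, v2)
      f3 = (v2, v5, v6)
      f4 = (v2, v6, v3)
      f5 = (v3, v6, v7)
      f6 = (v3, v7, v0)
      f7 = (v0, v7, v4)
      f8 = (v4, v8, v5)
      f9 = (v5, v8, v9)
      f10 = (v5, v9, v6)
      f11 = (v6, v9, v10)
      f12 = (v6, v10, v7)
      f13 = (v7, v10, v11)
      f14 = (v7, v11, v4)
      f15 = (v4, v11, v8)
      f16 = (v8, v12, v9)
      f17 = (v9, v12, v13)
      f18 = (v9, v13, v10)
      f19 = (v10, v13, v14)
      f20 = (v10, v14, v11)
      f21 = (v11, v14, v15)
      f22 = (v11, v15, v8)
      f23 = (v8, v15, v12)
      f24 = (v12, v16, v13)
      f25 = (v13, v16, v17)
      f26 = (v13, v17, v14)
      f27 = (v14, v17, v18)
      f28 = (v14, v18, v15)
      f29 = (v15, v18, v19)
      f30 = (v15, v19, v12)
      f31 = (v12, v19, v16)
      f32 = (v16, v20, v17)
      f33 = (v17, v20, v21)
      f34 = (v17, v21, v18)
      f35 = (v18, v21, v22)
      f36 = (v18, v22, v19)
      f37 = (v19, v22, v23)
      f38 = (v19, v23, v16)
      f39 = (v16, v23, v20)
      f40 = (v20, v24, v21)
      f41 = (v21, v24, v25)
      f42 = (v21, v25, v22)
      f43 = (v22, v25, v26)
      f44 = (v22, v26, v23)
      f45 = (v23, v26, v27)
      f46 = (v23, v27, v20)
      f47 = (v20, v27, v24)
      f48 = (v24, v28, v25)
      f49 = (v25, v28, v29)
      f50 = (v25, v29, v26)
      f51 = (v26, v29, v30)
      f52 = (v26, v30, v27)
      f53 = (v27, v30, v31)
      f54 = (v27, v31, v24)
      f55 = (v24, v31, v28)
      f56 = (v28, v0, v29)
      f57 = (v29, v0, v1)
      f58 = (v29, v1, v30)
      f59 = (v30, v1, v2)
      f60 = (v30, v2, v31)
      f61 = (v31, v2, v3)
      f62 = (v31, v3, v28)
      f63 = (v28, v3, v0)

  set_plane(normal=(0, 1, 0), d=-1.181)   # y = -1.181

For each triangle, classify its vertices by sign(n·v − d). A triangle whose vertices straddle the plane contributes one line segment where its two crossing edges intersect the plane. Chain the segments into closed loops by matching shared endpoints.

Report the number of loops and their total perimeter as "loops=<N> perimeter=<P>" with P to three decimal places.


Straddling triangles (20 of 64):
  (v16,v20,v17) [+-+] → (-1.94084, -1.181, 0)–(-1.77199, -1.181, 0.168854)  len=0.2388
  (v17,v20,v21) [+--] → (-1.77199, -1.181, 0.168854)–(-1.40077, -1.181, 0.54)  len=0.5249
  (v17,v21,v18) [+-+] → (-1.40077, -1.181, 0.54)–(-1.33798, -1.181, 0.477207)  len=0.0888
  (v18,v21,v22) [+-+] → (-1.33798, -1.181, 0.477207)–(-1.181, -1.181, 0.32021)  len=0.2220
  (v19,v22,v23) [++-] → (-1.181, -1.181, -0.32021)–(-1.40077, -1.181, -0.54)  len=0.3108
  (v19,v23,v16) [+-+] → (-1.40077, -1.181, -0.54)–(-1.46357, -1.181, -0.477207)  len=0.0888
  (v16,v23,v20) [+--] → (-1.46357, -1.181, -0.477207)–(-1.94084, -1.181, 0)  len=0.6749
  (v21,v25,v22) [--+] → (-0.723553, -1.181, 0.130699)–(-1.181, -1.181, 0.32021)  len=0.4951
  (v22,v25,v26) [+--] → (-0.723553, -1.181, 0.130699)–(-0.408011, -1.181, 0)  len=0.3415
  (v22,v26,v23) [+--] → (-0.408011, -1.181, 0)–(-1.181, -1.181, -0.32021)  len=0.8367
  (v26,v29,v30) [--+] → (1.181, -1.181, 0.32021)–(0.408011, -1.181, 0)  len=0.8367
  (v26,v30,v27) [-+-] → (0.408011, -1.181, 0)–(0.723553, -1.181, -0.130699)  len=0.3415
  (v27,v30,v31) [-+-] → (0.723553, -1.181, -0.130699)–(1.181, -1.181, -0.32021)  len=0.4951
  (v28,v0,v29) [-+-] → (1.94084, -1.181, 0)–(1.46357, -1.181, 0.477207)  len=0.6749
  (v29,v0,v1) [-++] → (1.46357, -1.181, 0.477207)–(1.40077, -1.181, 0.54)  len=0.0888
  (v29,v1,v30) [-++] → (1.40077, -1.181, 0.54)–(1.181, -1.181, 0.32021)  len=0.3108
  (v30,v2,v31) [++-] → (1.33798, -1.181, -0.477207)–(1.181, -1.181, -0.32021)  len=0.2220
  (v31,v2,v3) [-++] → (1.33798, -1.181, -0.477207)–(1.40077, -1.181, -0.54)  len=0.0888
  (v31,v3,v28) [-+-] → (1.40077, -1.181, -0.54)–(1.77199, -1.181, -0.168854)  len=0.5249
  (v28,v3,v0) [-++] → (1.77199, -1.181, -0.168854)–(1.94084, -1.181, 0)  len=0.2388

Chained into 2 loop(s):
  loop 1: 10 segments, perimeter = 3.8225
  loop 2: 10 segments, perimeter = 3.8225
Total perimeter = 7.645

loops=2 perimeter=7.645


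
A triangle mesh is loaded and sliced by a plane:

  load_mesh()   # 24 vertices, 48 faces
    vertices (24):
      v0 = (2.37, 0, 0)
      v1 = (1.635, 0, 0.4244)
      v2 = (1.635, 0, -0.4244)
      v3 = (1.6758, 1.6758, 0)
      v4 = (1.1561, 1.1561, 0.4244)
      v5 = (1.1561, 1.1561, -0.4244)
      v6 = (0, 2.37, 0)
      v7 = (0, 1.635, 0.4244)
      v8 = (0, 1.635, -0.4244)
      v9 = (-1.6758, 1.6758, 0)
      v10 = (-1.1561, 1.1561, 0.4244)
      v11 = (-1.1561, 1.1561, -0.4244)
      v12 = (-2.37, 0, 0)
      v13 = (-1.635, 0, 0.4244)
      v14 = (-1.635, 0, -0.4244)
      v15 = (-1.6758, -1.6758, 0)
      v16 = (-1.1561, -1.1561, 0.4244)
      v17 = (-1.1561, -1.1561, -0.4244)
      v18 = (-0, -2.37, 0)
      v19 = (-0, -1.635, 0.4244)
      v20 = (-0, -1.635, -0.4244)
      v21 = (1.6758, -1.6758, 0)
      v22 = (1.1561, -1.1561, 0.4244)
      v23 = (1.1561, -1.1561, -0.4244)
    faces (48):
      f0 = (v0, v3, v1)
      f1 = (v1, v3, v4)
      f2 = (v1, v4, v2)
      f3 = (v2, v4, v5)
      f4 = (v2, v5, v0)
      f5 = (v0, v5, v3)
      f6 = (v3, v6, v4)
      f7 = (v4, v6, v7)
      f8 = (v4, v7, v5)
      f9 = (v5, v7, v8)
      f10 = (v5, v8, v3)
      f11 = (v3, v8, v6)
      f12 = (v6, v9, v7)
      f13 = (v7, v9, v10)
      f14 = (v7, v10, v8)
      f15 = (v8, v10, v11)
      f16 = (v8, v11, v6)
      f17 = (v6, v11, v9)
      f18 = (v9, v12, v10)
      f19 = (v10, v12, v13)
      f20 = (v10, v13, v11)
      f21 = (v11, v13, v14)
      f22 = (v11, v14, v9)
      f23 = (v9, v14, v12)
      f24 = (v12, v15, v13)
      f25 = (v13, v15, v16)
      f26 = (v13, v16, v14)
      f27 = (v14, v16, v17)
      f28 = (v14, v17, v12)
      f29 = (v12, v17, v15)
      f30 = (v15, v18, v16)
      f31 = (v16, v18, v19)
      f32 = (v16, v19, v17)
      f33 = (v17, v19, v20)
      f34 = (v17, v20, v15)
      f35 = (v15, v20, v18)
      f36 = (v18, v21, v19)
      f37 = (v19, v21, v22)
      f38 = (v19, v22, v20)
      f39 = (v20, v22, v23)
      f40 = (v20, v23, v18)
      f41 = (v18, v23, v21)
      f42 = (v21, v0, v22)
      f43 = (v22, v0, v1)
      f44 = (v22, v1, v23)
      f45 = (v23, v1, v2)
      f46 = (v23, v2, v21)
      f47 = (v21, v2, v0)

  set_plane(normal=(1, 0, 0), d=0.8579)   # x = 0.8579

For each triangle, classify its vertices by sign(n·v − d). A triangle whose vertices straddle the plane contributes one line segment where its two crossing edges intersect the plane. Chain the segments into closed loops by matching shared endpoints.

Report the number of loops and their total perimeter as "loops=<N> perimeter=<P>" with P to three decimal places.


Straddling triangles (12 of 48):
  (v3,v6,v4) [+-+] → (0.8579, 2.01462, 0)–(0.8579, 1.46921, 0.314932)  len=0.6298
  (v4,v6,v7) [+--] → (0.8579, 1.46921, 0.314932)–(0.8579, 1.27963, 0.4244)  len=0.2189
  (v4,v7,v5) [+-+] → (0.8579, 1.27963, 0.4244)–(0.8579, 1.27963, -0.205464)  len=0.6299
  (v5,v7,v8) [+--] → (0.8579, 1.27963, -0.205464)–(0.8579, 1.27963, -0.4244)  len=0.2189
  (v5,v8,v3) [+-+] → (0.8579, 1.27963, -0.4244)–(0.8579, 1.65589, -0.207135)  len=0.4345
  (v3,v8,v6) [+--] → (0.8579, 1.65589, -0.207135)–(0.8579, 2.01462, 0)  len=0.4142
  (v18,v21,v19) [-+-] → (0.8579, -2.01462, 0)–(0.8579, -1.65589, 0.207135)  len=0.4142
  (v19,v21,v22) [-++] → (0.8579, -1.65589, 0.207135)–(0.8579, -1.27963, 0.4244)  len=0.4345
  (v19,v22,v20) [-+-] → (0.8579, -1.27963, 0.4244)–(0.8579, -1.27963, 0.205464)  len=0.2189
  (v20,v22,v23) [-++] → (0.8579, -1.27963, 0.205464)–(0.8579, -1.27963, -0.4244)  len=0.6299
  (v20,v23,v18) [-+-] → (0.8579, -1.27963, -0.4244)–(0.8579, -1.46921, -0.314932)  len=0.2189
  (v18,v23,v21) [-++] → (0.8579, -1.46921, -0.314932)–(0.8579, -2.01462, 0)  len=0.6298

Chained into 2 loop(s):
  loop 1: 6 segments, perimeter = 2.5462
  loop 2: 6 segments, perimeter = 2.5462
Total perimeter = 5.092

loops=2 perimeter=5.092
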